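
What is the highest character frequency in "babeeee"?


Input: babeeee
Character counts:
  'a': 1
  'b': 2
  'e': 4
Maximum frequency: 4

4


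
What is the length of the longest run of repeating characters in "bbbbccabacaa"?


Input: "bbbbccabacaa"
Scanning for longest run:
  Position 1 ('b'): continues run of 'b', length=2
  Position 2 ('b'): continues run of 'b', length=3
  Position 3 ('b'): continues run of 'b', length=4
  Position 4 ('c'): new char, reset run to 1
  Position 5 ('c'): continues run of 'c', length=2
  Position 6 ('a'): new char, reset run to 1
  Position 7 ('b'): new char, reset run to 1
  Position 8 ('a'): new char, reset run to 1
  Position 9 ('c'): new char, reset run to 1
  Position 10 ('a'): new char, reset run to 1
  Position 11 ('a'): continues run of 'a', length=2
Longest run: 'b' with length 4

4


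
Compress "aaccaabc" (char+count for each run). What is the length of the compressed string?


Input: aaccaabc
Runs:
  'a' x 2 => "a2"
  'c' x 2 => "c2"
  'a' x 2 => "a2"
  'b' x 1 => "b1"
  'c' x 1 => "c1"
Compressed: "a2c2a2b1c1"
Compressed length: 10

10


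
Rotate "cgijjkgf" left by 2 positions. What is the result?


Input: "cgijjkgf", rotate left by 2
First 2 characters: "cg"
Remaining characters: "ijjkgf"
Concatenate remaining + first: "ijjkgf" + "cg" = "ijjkgfcg"

ijjkgfcg


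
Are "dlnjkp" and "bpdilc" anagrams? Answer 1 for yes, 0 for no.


Strings: "dlnjkp", "bpdilc"
Sorted first:  djklnp
Sorted second: bcdilp
Differ at position 0: 'd' vs 'b' => not anagrams

0


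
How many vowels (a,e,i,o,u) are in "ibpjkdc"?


Input: ibpjkdc
Checking each character:
  'i' at position 0: vowel (running total: 1)
  'b' at position 1: consonant
  'p' at position 2: consonant
  'j' at position 3: consonant
  'k' at position 4: consonant
  'd' at position 5: consonant
  'c' at position 6: consonant
Total vowels: 1

1


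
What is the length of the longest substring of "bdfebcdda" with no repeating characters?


Input: "bdfebcdda"
Sliding window (track last position of each char):
  Position 0 ('b'): window [0,0] length 1 -- new best
  Position 1 ('d'): window [0,1] length 2 -- new best
  Position 2 ('f'): window [0,2] length 3 -- new best
  Position 3 ('e'): window [0,3] length 4 -- new best
  Position 4 ('b'): repeat (last at 0), move window start to 1
  Position 4 ('b'): window [1,4] length 4
  Position 5 ('c'): window [1,5] length 5 -- new best
  Position 6 ('d'): repeat (last at 1), move window start to 2
  Position 6 ('d'): window [2,6] length 5
  Position 7 ('d'): repeat (last at 6), move window start to 7
  Position 7 ('d'): window [7,7] length 1
  Position 8 ('a'): window [7,8] length 2
Longest substring with no repeats: "dfebc" with length 5

5


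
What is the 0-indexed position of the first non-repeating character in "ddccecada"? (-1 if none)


Input: ddccecada
Character frequencies:
  'a': 2
  'c': 3
  'd': 3
  'e': 1
Scanning left to right for freq == 1:
  Position 0 ('d'): freq=3, skip
  Position 1 ('d'): freq=3, skip
  Position 2 ('c'): freq=3, skip
  Position 3 ('c'): freq=3, skip
  Position 4 ('e'): unique! => answer = 4

4


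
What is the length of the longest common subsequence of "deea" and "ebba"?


LCS of "deea" and "ebba"
DP table:
           e    b    b    a
      0    0    0    0    0
  d   0    0    0    0    0
  e   0    1    1    1    1
  e   0    1    1    1    1
  a   0    1    1    1    2
LCS length = dp[4][4] = 2

2


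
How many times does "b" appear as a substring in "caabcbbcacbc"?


Searching for "b" in "caabcbbcacbc"
Scanning each position:
  Position 0: "c" => no
  Position 1: "a" => no
  Position 2: "a" => no
  Position 3: "b" => MATCH
  Position 4: "c" => no
  Position 5: "b" => MATCH
  Position 6: "b" => MATCH
  Position 7: "c" => no
  Position 8: "a" => no
  Position 9: "c" => no
  Position 10: "b" => MATCH
  Position 11: "c" => no
Total occurrences: 4

4


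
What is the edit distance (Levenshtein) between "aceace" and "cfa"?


Computing edit distance: "aceace" -> "cfa"
DP table:
           c    f    a
      0    1    2    3
  a   1    1    2    2
  c   2    1    2    3
  e   3    2    2    3
  a   4    3    3    2
  c   5    4    4    3
  e   6    5    5    4
Edit distance = dp[6][3] = 4

4


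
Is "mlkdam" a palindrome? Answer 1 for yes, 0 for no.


Input: mlkdam
Reversed: madklm
  Compare pos 0 ('m') with pos 5 ('m'): match
  Compare pos 1 ('l') with pos 4 ('a'): MISMATCH
  Compare pos 2 ('k') with pos 3 ('d'): MISMATCH
Result: not a palindrome

0


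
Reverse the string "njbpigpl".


Input: njbpigpl
Reading characters right to left:
  Position 7: 'l'
  Position 6: 'p'
  Position 5: 'g'
  Position 4: 'i'
  Position 3: 'p'
  Position 2: 'b'
  Position 1: 'j'
  Position 0: 'n'
Reversed: lpgipbjn

lpgipbjn


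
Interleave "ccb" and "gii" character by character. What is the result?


Interleaving "ccb" and "gii":
  Position 0: 'c' from first, 'g' from second => "cg"
  Position 1: 'c' from first, 'i' from second => "ci"
  Position 2: 'b' from first, 'i' from second => "bi"
Result: cgcibi

cgcibi


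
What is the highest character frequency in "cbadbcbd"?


Input: cbadbcbd
Character counts:
  'a': 1
  'b': 3
  'c': 2
  'd': 2
Maximum frequency: 3

3


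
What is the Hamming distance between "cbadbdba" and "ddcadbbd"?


Comparing "cbadbdba" and "ddcadbbd" position by position:
  Position 0: 'c' vs 'd' => differ
  Position 1: 'b' vs 'd' => differ
  Position 2: 'a' vs 'c' => differ
  Position 3: 'd' vs 'a' => differ
  Position 4: 'b' vs 'd' => differ
  Position 5: 'd' vs 'b' => differ
  Position 6: 'b' vs 'b' => same
  Position 7: 'a' vs 'd' => differ
Total differences (Hamming distance): 7

7


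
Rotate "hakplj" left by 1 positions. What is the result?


Input: "hakplj", rotate left by 1
First 1 characters: "h"
Remaining characters: "akplj"
Concatenate remaining + first: "akplj" + "h" = "akpljh"

akpljh


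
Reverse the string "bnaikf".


Input: bnaikf
Reading characters right to left:
  Position 5: 'f'
  Position 4: 'k'
  Position 3: 'i'
  Position 2: 'a'
  Position 1: 'n'
  Position 0: 'b'
Reversed: fkianb

fkianb


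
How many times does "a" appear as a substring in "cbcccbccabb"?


Searching for "a" in "cbcccbccabb"
Scanning each position:
  Position 0: "c" => no
  Position 1: "b" => no
  Position 2: "c" => no
  Position 3: "c" => no
  Position 4: "c" => no
  Position 5: "b" => no
  Position 6: "c" => no
  Position 7: "c" => no
  Position 8: "a" => MATCH
  Position 9: "b" => no
  Position 10: "b" => no
Total occurrences: 1

1


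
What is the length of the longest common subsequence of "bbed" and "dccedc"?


LCS of "bbed" and "dccedc"
DP table:
           d    c    c    e    d    c
      0    0    0    0    0    0    0
  b   0    0    0    0    0    0    0
  b   0    0    0    0    0    0    0
  e   0    0    0    0    1    1    1
  d   0    1    1    1    1    2    2
LCS length = dp[4][6] = 2

2


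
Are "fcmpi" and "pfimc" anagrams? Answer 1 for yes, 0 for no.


Strings: "fcmpi", "pfimc"
Sorted first:  cfimp
Sorted second: cfimp
Sorted forms match => anagrams

1


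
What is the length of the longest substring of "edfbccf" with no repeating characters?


Input: "edfbccf"
Sliding window (track last position of each char):
  Position 0 ('e'): window [0,0] length 1 -- new best
  Position 1 ('d'): window [0,1] length 2 -- new best
  Position 2 ('f'): window [0,2] length 3 -- new best
  Position 3 ('b'): window [0,3] length 4 -- new best
  Position 4 ('c'): window [0,4] length 5 -- new best
  Position 5 ('c'): repeat (last at 4), move window start to 5
  Position 5 ('c'): window [5,5] length 1
  Position 6 ('f'): window [5,6] length 2
Longest substring with no repeats: "edfbc" with length 5

5


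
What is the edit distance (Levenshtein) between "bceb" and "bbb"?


Computing edit distance: "bceb" -> "bbb"
DP table:
           b    b    b
      0    1    2    3
  b   1    0    1    2
  c   2    1    1    2
  e   3    2    2    2
  b   4    3    2    2
Edit distance = dp[4][3] = 2

2


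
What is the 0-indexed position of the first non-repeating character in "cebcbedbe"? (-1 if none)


Input: cebcbedbe
Character frequencies:
  'b': 3
  'c': 2
  'd': 1
  'e': 3
Scanning left to right for freq == 1:
  Position 0 ('c'): freq=2, skip
  Position 1 ('e'): freq=3, skip
  Position 2 ('b'): freq=3, skip
  Position 3 ('c'): freq=2, skip
  Position 4 ('b'): freq=3, skip
  Position 5 ('e'): freq=3, skip
  Position 6 ('d'): unique! => answer = 6

6


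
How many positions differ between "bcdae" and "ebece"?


Comparing "bcdae" and "ebece" position by position:
  Position 0: 'b' vs 'e' => DIFFER
  Position 1: 'c' vs 'b' => DIFFER
  Position 2: 'd' vs 'e' => DIFFER
  Position 3: 'a' vs 'c' => DIFFER
  Position 4: 'e' vs 'e' => same
Positions that differ: 4

4


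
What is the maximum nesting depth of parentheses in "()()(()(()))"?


Input: "()()(()(()))"
Tracking depth:
  Position 0 '(': depth becomes 1
  Position 1 ')': depth becomes 0
  Position 2 '(': depth becomes 1
  Position 3 ')': depth becomes 0
  Position 4 '(': depth becomes 1
  Position 5 '(': depth becomes 2
  Position 6 ')': depth becomes 1
  Position 7 '(': depth becomes 2
  Position 8 '(': depth becomes 3
  Position 9 ')': depth becomes 2
  Position 10 ')': depth becomes 1
  Position 11 ')': depth becomes 0
Maximum depth reached: 3

3


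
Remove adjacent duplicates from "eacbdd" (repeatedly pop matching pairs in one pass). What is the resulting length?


Input: eacbdd
Stack-based adjacent duplicate removal:
  Read 'e': push. Stack: e
  Read 'a': push. Stack: ea
  Read 'c': push. Stack: eac
  Read 'b': push. Stack: eacb
  Read 'd': push. Stack: eacbd
  Read 'd': matches stack top 'd' => pop. Stack: eacb
Final stack: "eacb" (length 4)

4


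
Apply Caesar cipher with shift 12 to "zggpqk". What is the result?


Caesar cipher: shift "zggpqk" by 12
  'z' (pos 25) + 12 = pos 11 = 'l'
  'g' (pos 6) + 12 = pos 18 = 's'
  'g' (pos 6) + 12 = pos 18 = 's'
  'p' (pos 15) + 12 = pos 1 = 'b'
  'q' (pos 16) + 12 = pos 2 = 'c'
  'k' (pos 10) + 12 = pos 22 = 'w'
Result: lssbcw

lssbcw


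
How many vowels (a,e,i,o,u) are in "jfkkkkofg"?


Input: jfkkkkofg
Checking each character:
  'j' at position 0: consonant
  'f' at position 1: consonant
  'k' at position 2: consonant
  'k' at position 3: consonant
  'k' at position 4: consonant
  'k' at position 5: consonant
  'o' at position 6: vowel (running total: 1)
  'f' at position 7: consonant
  'g' at position 8: consonant
Total vowels: 1

1


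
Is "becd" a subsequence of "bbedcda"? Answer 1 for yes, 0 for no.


Check if "becd" is a subsequence of "bbedcda"
Greedy scan:
  Position 0 ('b'): matches sub[0] = 'b'
  Position 1 ('b'): no match needed
  Position 2 ('e'): matches sub[1] = 'e'
  Position 3 ('d'): no match needed
  Position 4 ('c'): matches sub[2] = 'c'
  Position 5 ('d'): matches sub[3] = 'd'
  Position 6 ('a'): no match needed
All 4 characters matched => is a subsequence

1


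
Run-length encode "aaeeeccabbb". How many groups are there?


Input: aaeeeccabbb
Scanning for consecutive runs:
  Group 1: 'a' x 2 (positions 0-1)
  Group 2: 'e' x 3 (positions 2-4)
  Group 3: 'c' x 2 (positions 5-6)
  Group 4: 'a' x 1 (positions 7-7)
  Group 5: 'b' x 3 (positions 8-10)
Total groups: 5

5


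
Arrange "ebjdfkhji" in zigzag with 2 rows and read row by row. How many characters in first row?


Zigzag "ebjdfkhji" into 2 rows:
Placing characters:
  'e' => row 0
  'b' => row 1
  'j' => row 0
  'd' => row 1
  'f' => row 0
  'k' => row 1
  'h' => row 0
  'j' => row 1
  'i' => row 0
Rows:
  Row 0: "ejfhi"
  Row 1: "bdkj"
First row length: 5

5


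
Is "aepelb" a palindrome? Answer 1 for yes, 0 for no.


Input: aepelb
Reversed: blepea
  Compare pos 0 ('a') with pos 5 ('b'): MISMATCH
  Compare pos 1 ('e') with pos 4 ('l'): MISMATCH
  Compare pos 2 ('p') with pos 3 ('e'): MISMATCH
Result: not a palindrome

0


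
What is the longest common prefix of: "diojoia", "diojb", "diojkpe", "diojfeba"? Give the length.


Words: diojoia, diojb, diojkpe, diojfeba
  Position 0: all 'd' => match
  Position 1: all 'i' => match
  Position 2: all 'o' => match
  Position 3: all 'j' => match
  Position 4: ('o', 'b', 'k', 'f') => mismatch, stop
LCP = "dioj" (length 4)

4


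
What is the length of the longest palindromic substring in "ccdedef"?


Input: "ccdedef"
Checking substrings for palindromes:
  [2:5] "ded" (len 3) => palindrome
  [3:6] "ede" (len 3) => palindrome
  [0:2] "cc" (len 2) => palindrome
Longest palindromic substring: "ded" with length 3

3


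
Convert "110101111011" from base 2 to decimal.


Input: "110101111011" in base 2
Positional expansion:
  Digit '1' (value 1) x 2^11 = 2048
  Digit '1' (value 1) x 2^10 = 1024
  Digit '0' (value 0) x 2^9 = 0
  Digit '1' (value 1) x 2^8 = 256
  Digit '0' (value 0) x 2^7 = 0
  Digit '1' (value 1) x 2^6 = 64
  Digit '1' (value 1) x 2^5 = 32
  Digit '1' (value 1) x 2^4 = 16
  Digit '1' (value 1) x 2^3 = 8
  Digit '0' (value 0) x 2^2 = 0
  Digit '1' (value 1) x 2^1 = 2
  Digit '1' (value 1) x 2^0 = 1
Sum = 3451

3451


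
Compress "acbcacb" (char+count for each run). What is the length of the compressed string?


Input: acbcacb
Runs:
  'a' x 1 => "a1"
  'c' x 1 => "c1"
  'b' x 1 => "b1"
  'c' x 1 => "c1"
  'a' x 1 => "a1"
  'c' x 1 => "c1"
  'b' x 1 => "b1"
Compressed: "a1c1b1c1a1c1b1"
Compressed length: 14

14


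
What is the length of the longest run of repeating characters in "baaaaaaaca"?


Input: "baaaaaaaca"
Scanning for longest run:
  Position 1 ('a'): new char, reset run to 1
  Position 2 ('a'): continues run of 'a', length=2
  Position 3 ('a'): continues run of 'a', length=3
  Position 4 ('a'): continues run of 'a', length=4
  Position 5 ('a'): continues run of 'a', length=5
  Position 6 ('a'): continues run of 'a', length=6
  Position 7 ('a'): continues run of 'a', length=7
  Position 8 ('c'): new char, reset run to 1
  Position 9 ('a'): new char, reset run to 1
Longest run: 'a' with length 7

7


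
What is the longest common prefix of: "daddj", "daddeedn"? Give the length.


Words: daddj, daddeedn
  Position 0: all 'd' => match
  Position 1: all 'a' => match
  Position 2: all 'd' => match
  Position 3: all 'd' => match
  Position 4: ('j', 'e') => mismatch, stop
LCP = "dadd" (length 4)

4


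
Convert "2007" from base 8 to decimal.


Input: "2007" in base 8
Positional expansion:
  Digit '2' (value 2) x 8^3 = 1024
  Digit '0' (value 0) x 8^2 = 0
  Digit '0' (value 0) x 8^1 = 0
  Digit '7' (value 7) x 8^0 = 7
Sum = 1031

1031


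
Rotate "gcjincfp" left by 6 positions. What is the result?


Input: "gcjincfp", rotate left by 6
First 6 characters: "gcjinc"
Remaining characters: "fp"
Concatenate remaining + first: "fp" + "gcjinc" = "fpgcjinc"

fpgcjinc


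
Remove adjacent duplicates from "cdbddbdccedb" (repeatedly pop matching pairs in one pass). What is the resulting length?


Input: cdbddbdccedb
Stack-based adjacent duplicate removal:
  Read 'c': push. Stack: c
  Read 'd': push. Stack: cd
  Read 'b': push. Stack: cdb
  Read 'd': push. Stack: cdbd
  Read 'd': matches stack top 'd' => pop. Stack: cdb
  Read 'b': matches stack top 'b' => pop. Stack: cd
  Read 'd': matches stack top 'd' => pop. Stack: c
  Read 'c': matches stack top 'c' => pop. Stack: (empty)
  Read 'c': push. Stack: c
  Read 'e': push. Stack: ce
  Read 'd': push. Stack: ced
  Read 'b': push. Stack: cedb
Final stack: "cedb" (length 4)

4


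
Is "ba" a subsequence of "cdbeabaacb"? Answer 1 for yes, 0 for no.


Check if "ba" is a subsequence of "cdbeabaacb"
Greedy scan:
  Position 0 ('c'): no match needed
  Position 1 ('d'): no match needed
  Position 2 ('b'): matches sub[0] = 'b'
  Position 3 ('e'): no match needed
  Position 4 ('a'): matches sub[1] = 'a'
  Position 5 ('b'): no match needed
  Position 6 ('a'): no match needed
  Position 7 ('a'): no match needed
  Position 8 ('c'): no match needed
  Position 9 ('b'): no match needed
All 2 characters matched => is a subsequence

1


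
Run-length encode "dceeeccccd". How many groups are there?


Input: dceeeccccd
Scanning for consecutive runs:
  Group 1: 'd' x 1 (positions 0-0)
  Group 2: 'c' x 1 (positions 1-1)
  Group 3: 'e' x 3 (positions 2-4)
  Group 4: 'c' x 4 (positions 5-8)
  Group 5: 'd' x 1 (positions 9-9)
Total groups: 5

5


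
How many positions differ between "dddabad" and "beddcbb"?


Comparing "dddabad" and "beddcbb" position by position:
  Position 0: 'd' vs 'b' => DIFFER
  Position 1: 'd' vs 'e' => DIFFER
  Position 2: 'd' vs 'd' => same
  Position 3: 'a' vs 'd' => DIFFER
  Position 4: 'b' vs 'c' => DIFFER
  Position 5: 'a' vs 'b' => DIFFER
  Position 6: 'd' vs 'b' => DIFFER
Positions that differ: 6

6


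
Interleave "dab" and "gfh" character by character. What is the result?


Interleaving "dab" and "gfh":
  Position 0: 'd' from first, 'g' from second => "dg"
  Position 1: 'a' from first, 'f' from second => "af"
  Position 2: 'b' from first, 'h' from second => "bh"
Result: dgafbh

dgafbh


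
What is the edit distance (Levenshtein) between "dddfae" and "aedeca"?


Computing edit distance: "dddfae" -> "aedeca"
DP table:
           a    e    d    e    c    a
      0    1    2    3    4    5    6
  d   1    1    2    2    3    4    5
  d   2    2    2    2    3    4    5
  d   3    3    3    2    3    4    5
  f   4    4    4    3    3    4    5
  a   5    4    5    4    4    4    4
  e   6    5    4    5    4    5    5
Edit distance = dp[6][6] = 5

5


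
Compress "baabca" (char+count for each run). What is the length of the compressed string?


Input: baabca
Runs:
  'b' x 1 => "b1"
  'a' x 2 => "a2"
  'b' x 1 => "b1"
  'c' x 1 => "c1"
  'a' x 1 => "a1"
Compressed: "b1a2b1c1a1"
Compressed length: 10

10


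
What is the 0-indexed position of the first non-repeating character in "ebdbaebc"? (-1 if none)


Input: ebdbaebc
Character frequencies:
  'a': 1
  'b': 3
  'c': 1
  'd': 1
  'e': 2
Scanning left to right for freq == 1:
  Position 0 ('e'): freq=2, skip
  Position 1 ('b'): freq=3, skip
  Position 2 ('d'): unique! => answer = 2

2


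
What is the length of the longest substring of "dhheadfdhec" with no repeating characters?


Input: "dhheadfdhec"
Sliding window (track last position of each char):
  Position 0 ('d'): window [0,0] length 1 -- new best
  Position 1 ('h'): window [0,1] length 2 -- new best
  Position 2 ('h'): repeat (last at 1), move window start to 2
  Position 2 ('h'): window [2,2] length 1
  Position 3 ('e'): window [2,3] length 2
  Position 4 ('a'): window [2,4] length 3 -- new best
  Position 5 ('d'): window [2,5] length 4 -- new best
  Position 6 ('f'): window [2,6] length 5 -- new best
  Position 7 ('d'): repeat (last at 5), move window start to 6
  Position 7 ('d'): window [6,7] length 2
  Position 8 ('h'): window [6,8] length 3
  Position 9 ('e'): window [6,9] length 4
  Position 10 ('c'): window [6,10] length 5
Longest substring with no repeats: "headf" with length 5

5


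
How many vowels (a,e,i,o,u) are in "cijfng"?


Input: cijfng
Checking each character:
  'c' at position 0: consonant
  'i' at position 1: vowel (running total: 1)
  'j' at position 2: consonant
  'f' at position 3: consonant
  'n' at position 4: consonant
  'g' at position 5: consonant
Total vowels: 1

1


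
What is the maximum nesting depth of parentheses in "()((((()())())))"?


Input: "()((((()())())))"
Tracking depth:
  Position 0 '(': depth becomes 1
  Position 1 ')': depth becomes 0
  Position 2 '(': depth becomes 1
  Position 3 '(': depth becomes 2
  Position 4 '(': depth becomes 3
  Position 5 '(': depth becomes 4
  Position 6 '(': depth becomes 5
  Position 7 ')': depth becomes 4
  Position 8 '(': depth becomes 5
  Position 9 ')': depth becomes 4
  Position 10 ')': depth becomes 3
  Position 11 '(': depth becomes 4
  Position 12 ')': depth becomes 3
  Position 13 ')': depth becomes 2
  Position 14 ')': depth becomes 1
  Position 15 ')': depth becomes 0
Maximum depth reached: 5

5


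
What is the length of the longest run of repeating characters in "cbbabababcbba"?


Input: "cbbabababcbba"
Scanning for longest run:
  Position 1 ('b'): new char, reset run to 1
  Position 2 ('b'): continues run of 'b', length=2
  Position 3 ('a'): new char, reset run to 1
  Position 4 ('b'): new char, reset run to 1
  Position 5 ('a'): new char, reset run to 1
  Position 6 ('b'): new char, reset run to 1
  Position 7 ('a'): new char, reset run to 1
  Position 8 ('b'): new char, reset run to 1
  Position 9 ('c'): new char, reset run to 1
  Position 10 ('b'): new char, reset run to 1
  Position 11 ('b'): continues run of 'b', length=2
  Position 12 ('a'): new char, reset run to 1
Longest run: 'b' with length 2

2


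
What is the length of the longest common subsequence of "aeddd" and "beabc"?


LCS of "aeddd" and "beabc"
DP table:
           b    e    a    b    c
      0    0    0    0    0    0
  a   0    0    0    1    1    1
  e   0    0    1    1    1    1
  d   0    0    1    1    1    1
  d   0    0    1    1    1    1
  d   0    0    1    1    1    1
LCS length = dp[5][5] = 1

1


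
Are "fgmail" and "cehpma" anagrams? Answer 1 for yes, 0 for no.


Strings: "fgmail", "cehpma"
Sorted first:  afgilm
Sorted second: acehmp
Differ at position 1: 'f' vs 'c' => not anagrams

0


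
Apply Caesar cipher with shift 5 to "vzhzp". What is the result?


Caesar cipher: shift "vzhzp" by 5
  'v' (pos 21) + 5 = pos 0 = 'a'
  'z' (pos 25) + 5 = pos 4 = 'e'
  'h' (pos 7) + 5 = pos 12 = 'm'
  'z' (pos 25) + 5 = pos 4 = 'e'
  'p' (pos 15) + 5 = pos 20 = 'u'
Result: aemeu

aemeu


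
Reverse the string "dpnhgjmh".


Input: dpnhgjmh
Reading characters right to left:
  Position 7: 'h'
  Position 6: 'm'
  Position 5: 'j'
  Position 4: 'g'
  Position 3: 'h'
  Position 2: 'n'
  Position 1: 'p'
  Position 0: 'd'
Reversed: hmjghnpd

hmjghnpd


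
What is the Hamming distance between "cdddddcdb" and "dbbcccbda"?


Comparing "cdddddcdb" and "dbbcccbda" position by position:
  Position 0: 'c' vs 'd' => differ
  Position 1: 'd' vs 'b' => differ
  Position 2: 'd' vs 'b' => differ
  Position 3: 'd' vs 'c' => differ
  Position 4: 'd' vs 'c' => differ
  Position 5: 'd' vs 'c' => differ
  Position 6: 'c' vs 'b' => differ
  Position 7: 'd' vs 'd' => same
  Position 8: 'b' vs 'a' => differ
Total differences (Hamming distance): 8

8


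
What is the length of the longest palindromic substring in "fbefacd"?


Input: "fbefacd"
Checking substrings for palindromes:
  No multi-char palindromic substrings found
Longest palindromic substring: "f" with length 1

1


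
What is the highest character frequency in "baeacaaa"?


Input: baeacaaa
Character counts:
  'a': 5
  'b': 1
  'c': 1
  'e': 1
Maximum frequency: 5

5


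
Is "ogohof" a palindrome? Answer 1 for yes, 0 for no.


Input: ogohof
Reversed: fohogo
  Compare pos 0 ('o') with pos 5 ('f'): MISMATCH
  Compare pos 1 ('g') with pos 4 ('o'): MISMATCH
  Compare pos 2 ('o') with pos 3 ('h'): MISMATCH
Result: not a palindrome

0


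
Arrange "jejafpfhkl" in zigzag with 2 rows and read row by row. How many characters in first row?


Zigzag "jejafpfhkl" into 2 rows:
Placing characters:
  'j' => row 0
  'e' => row 1
  'j' => row 0
  'a' => row 1
  'f' => row 0
  'p' => row 1
  'f' => row 0
  'h' => row 1
  'k' => row 0
  'l' => row 1
Rows:
  Row 0: "jjffk"
  Row 1: "eaphl"
First row length: 5

5


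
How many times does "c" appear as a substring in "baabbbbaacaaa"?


Searching for "c" in "baabbbbaacaaa"
Scanning each position:
  Position 0: "b" => no
  Position 1: "a" => no
  Position 2: "a" => no
  Position 3: "b" => no
  Position 4: "b" => no
  Position 5: "b" => no
  Position 6: "b" => no
  Position 7: "a" => no
  Position 8: "a" => no
  Position 9: "c" => MATCH
  Position 10: "a" => no
  Position 11: "a" => no
  Position 12: "a" => no
Total occurrences: 1

1


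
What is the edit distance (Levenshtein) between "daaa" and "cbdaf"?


Computing edit distance: "daaa" -> "cbdaf"
DP table:
           c    b    d    a    f
      0    1    2    3    4    5
  d   1    1    2    2    3    4
  a   2    2    2    3    2    3
  a   3    3    3    3    3    3
  a   4    4    4    4    3    4
Edit distance = dp[4][5] = 4

4


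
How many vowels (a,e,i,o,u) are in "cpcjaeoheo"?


Input: cpcjaeoheo
Checking each character:
  'c' at position 0: consonant
  'p' at position 1: consonant
  'c' at position 2: consonant
  'j' at position 3: consonant
  'a' at position 4: vowel (running total: 1)
  'e' at position 5: vowel (running total: 2)
  'o' at position 6: vowel (running total: 3)
  'h' at position 7: consonant
  'e' at position 8: vowel (running total: 4)
  'o' at position 9: vowel (running total: 5)
Total vowels: 5

5


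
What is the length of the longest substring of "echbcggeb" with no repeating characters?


Input: "echbcggeb"
Sliding window (track last position of each char):
  Position 0 ('e'): window [0,0] length 1 -- new best
  Position 1 ('c'): window [0,1] length 2 -- new best
  Position 2 ('h'): window [0,2] length 3 -- new best
  Position 3 ('b'): window [0,3] length 4 -- new best
  Position 4 ('c'): repeat (last at 1), move window start to 2
  Position 4 ('c'): window [2,4] length 3
  Position 5 ('g'): window [2,5] length 4
  Position 6 ('g'): repeat (last at 5), move window start to 6
  Position 6 ('g'): window [6,6] length 1
  Position 7 ('e'): window [6,7] length 2
  Position 8 ('b'): window [6,8] length 3
Longest substring with no repeats: "echb" with length 4

4


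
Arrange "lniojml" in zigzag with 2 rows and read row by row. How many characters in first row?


Zigzag "lniojml" into 2 rows:
Placing characters:
  'l' => row 0
  'n' => row 1
  'i' => row 0
  'o' => row 1
  'j' => row 0
  'm' => row 1
  'l' => row 0
Rows:
  Row 0: "lijl"
  Row 1: "nom"
First row length: 4

4


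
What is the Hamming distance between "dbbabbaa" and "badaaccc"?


Comparing "dbbabbaa" and "badaaccc" position by position:
  Position 0: 'd' vs 'b' => differ
  Position 1: 'b' vs 'a' => differ
  Position 2: 'b' vs 'd' => differ
  Position 3: 'a' vs 'a' => same
  Position 4: 'b' vs 'a' => differ
  Position 5: 'b' vs 'c' => differ
  Position 6: 'a' vs 'c' => differ
  Position 7: 'a' vs 'c' => differ
Total differences (Hamming distance): 7

7


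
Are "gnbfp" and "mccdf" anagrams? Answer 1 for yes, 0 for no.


Strings: "gnbfp", "mccdf"
Sorted first:  bfgnp
Sorted second: ccdfm
Differ at position 0: 'b' vs 'c' => not anagrams

0


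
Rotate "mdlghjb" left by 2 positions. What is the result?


Input: "mdlghjb", rotate left by 2
First 2 characters: "md"
Remaining characters: "lghjb"
Concatenate remaining + first: "lghjb" + "md" = "lghjbmd"

lghjbmd


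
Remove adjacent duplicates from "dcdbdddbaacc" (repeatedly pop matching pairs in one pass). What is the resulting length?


Input: dcdbdddbaacc
Stack-based adjacent duplicate removal:
  Read 'd': push. Stack: d
  Read 'c': push. Stack: dc
  Read 'd': push. Stack: dcd
  Read 'b': push. Stack: dcdb
  Read 'd': push. Stack: dcdbd
  Read 'd': matches stack top 'd' => pop. Stack: dcdb
  Read 'd': push. Stack: dcdbd
  Read 'b': push. Stack: dcdbdb
  Read 'a': push. Stack: dcdbdba
  Read 'a': matches stack top 'a' => pop. Stack: dcdbdb
  Read 'c': push. Stack: dcdbdbc
  Read 'c': matches stack top 'c' => pop. Stack: dcdbdb
Final stack: "dcdbdb" (length 6)

6


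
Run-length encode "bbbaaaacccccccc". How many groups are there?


Input: bbbaaaacccccccc
Scanning for consecutive runs:
  Group 1: 'b' x 3 (positions 0-2)
  Group 2: 'a' x 4 (positions 3-6)
  Group 3: 'c' x 8 (positions 7-14)
Total groups: 3

3


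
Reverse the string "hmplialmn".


Input: hmplialmn
Reading characters right to left:
  Position 8: 'n'
  Position 7: 'm'
  Position 6: 'l'
  Position 5: 'a'
  Position 4: 'i'
  Position 3: 'l'
  Position 2: 'p'
  Position 1: 'm'
  Position 0: 'h'
Reversed: nmlailpmh

nmlailpmh


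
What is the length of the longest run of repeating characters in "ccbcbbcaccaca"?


Input: "ccbcbbcaccaca"
Scanning for longest run:
  Position 1 ('c'): continues run of 'c', length=2
  Position 2 ('b'): new char, reset run to 1
  Position 3 ('c'): new char, reset run to 1
  Position 4 ('b'): new char, reset run to 1
  Position 5 ('b'): continues run of 'b', length=2
  Position 6 ('c'): new char, reset run to 1
  Position 7 ('a'): new char, reset run to 1
  Position 8 ('c'): new char, reset run to 1
  Position 9 ('c'): continues run of 'c', length=2
  Position 10 ('a'): new char, reset run to 1
  Position 11 ('c'): new char, reset run to 1
  Position 12 ('a'): new char, reset run to 1
Longest run: 'c' with length 2

2


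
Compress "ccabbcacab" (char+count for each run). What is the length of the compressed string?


Input: ccabbcacab
Runs:
  'c' x 2 => "c2"
  'a' x 1 => "a1"
  'b' x 2 => "b2"
  'c' x 1 => "c1"
  'a' x 1 => "a1"
  'c' x 1 => "c1"
  'a' x 1 => "a1"
  'b' x 1 => "b1"
Compressed: "c2a1b2c1a1c1a1b1"
Compressed length: 16

16


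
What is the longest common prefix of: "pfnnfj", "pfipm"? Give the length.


Words: pfnnfj, pfipm
  Position 0: all 'p' => match
  Position 1: all 'f' => match
  Position 2: ('n', 'i') => mismatch, stop
LCP = "pf" (length 2)

2


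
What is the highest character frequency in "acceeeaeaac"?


Input: acceeeaeaac
Character counts:
  'a': 4
  'c': 3
  'e': 4
Maximum frequency: 4

4


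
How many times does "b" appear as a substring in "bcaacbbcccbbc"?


Searching for "b" in "bcaacbbcccbbc"
Scanning each position:
  Position 0: "b" => MATCH
  Position 1: "c" => no
  Position 2: "a" => no
  Position 3: "a" => no
  Position 4: "c" => no
  Position 5: "b" => MATCH
  Position 6: "b" => MATCH
  Position 7: "c" => no
  Position 8: "c" => no
  Position 9: "c" => no
  Position 10: "b" => MATCH
  Position 11: "b" => MATCH
  Position 12: "c" => no
Total occurrences: 5

5


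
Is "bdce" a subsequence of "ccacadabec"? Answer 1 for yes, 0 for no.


Check if "bdce" is a subsequence of "ccacadabec"
Greedy scan:
  Position 0 ('c'): no match needed
  Position 1 ('c'): no match needed
  Position 2 ('a'): no match needed
  Position 3 ('c'): no match needed
  Position 4 ('a'): no match needed
  Position 5 ('d'): no match needed
  Position 6 ('a'): no match needed
  Position 7 ('b'): matches sub[0] = 'b'
  Position 8 ('e'): no match needed
  Position 9 ('c'): no match needed
Only matched 1/4 characters => not a subsequence

0


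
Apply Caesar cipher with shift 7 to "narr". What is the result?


Caesar cipher: shift "narr" by 7
  'n' (pos 13) + 7 = pos 20 = 'u'
  'a' (pos 0) + 7 = pos 7 = 'h'
  'r' (pos 17) + 7 = pos 24 = 'y'
  'r' (pos 17) + 7 = pos 24 = 'y'
Result: uhyy

uhyy


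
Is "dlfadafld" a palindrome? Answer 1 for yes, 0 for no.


Input: dlfadafld
Reversed: dlfadafld
  Compare pos 0 ('d') with pos 8 ('d'): match
  Compare pos 1 ('l') with pos 7 ('l'): match
  Compare pos 2 ('f') with pos 6 ('f'): match
  Compare pos 3 ('a') with pos 5 ('a'): match
Result: palindrome

1


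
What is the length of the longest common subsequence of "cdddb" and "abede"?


LCS of "cdddb" and "abede"
DP table:
           a    b    e    d    e
      0    0    0    0    0    0
  c   0    0    0    0    0    0
  d   0    0    0    0    1    1
  d   0    0    0    0    1    1
  d   0    0    0    0    1    1
  b   0    0    1    1    1    1
LCS length = dp[5][5] = 1

1


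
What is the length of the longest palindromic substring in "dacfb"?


Input: "dacfb"
Checking substrings for palindromes:
  No multi-char palindromic substrings found
Longest palindromic substring: "d" with length 1

1


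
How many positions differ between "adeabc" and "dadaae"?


Comparing "adeabc" and "dadaae" position by position:
  Position 0: 'a' vs 'd' => DIFFER
  Position 1: 'd' vs 'a' => DIFFER
  Position 2: 'e' vs 'd' => DIFFER
  Position 3: 'a' vs 'a' => same
  Position 4: 'b' vs 'a' => DIFFER
  Position 5: 'c' vs 'e' => DIFFER
Positions that differ: 5

5


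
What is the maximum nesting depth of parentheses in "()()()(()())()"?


Input: "()()()(()())()"
Tracking depth:
  Position 0 '(': depth becomes 1
  Position 1 ')': depth becomes 0
  Position 2 '(': depth becomes 1
  Position 3 ')': depth becomes 0
  Position 4 '(': depth becomes 1
  Position 5 ')': depth becomes 0
  Position 6 '(': depth becomes 1
  Position 7 '(': depth becomes 2
  Position 8 ')': depth becomes 1
  Position 9 '(': depth becomes 2
  Position 10 ')': depth becomes 1
  Position 11 ')': depth becomes 0
  Position 12 '(': depth becomes 1
  Position 13 ')': depth becomes 0
Maximum depth reached: 2

2


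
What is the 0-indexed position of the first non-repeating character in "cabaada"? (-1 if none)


Input: cabaada
Character frequencies:
  'a': 4
  'b': 1
  'c': 1
  'd': 1
Scanning left to right for freq == 1:
  Position 0 ('c'): unique! => answer = 0

0


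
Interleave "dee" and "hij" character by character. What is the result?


Interleaving "dee" and "hij":
  Position 0: 'd' from first, 'h' from second => "dh"
  Position 1: 'e' from first, 'i' from second => "ei"
  Position 2: 'e' from first, 'j' from second => "ej"
Result: dheiej

dheiej


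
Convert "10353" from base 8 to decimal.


Input: "10353" in base 8
Positional expansion:
  Digit '1' (value 1) x 8^4 = 4096
  Digit '0' (value 0) x 8^3 = 0
  Digit '3' (value 3) x 8^2 = 192
  Digit '5' (value 5) x 8^1 = 40
  Digit '3' (value 3) x 8^0 = 3
Sum = 4331

4331


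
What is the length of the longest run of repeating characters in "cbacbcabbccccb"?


Input: "cbacbcabbccccb"
Scanning for longest run:
  Position 1 ('b'): new char, reset run to 1
  Position 2 ('a'): new char, reset run to 1
  Position 3 ('c'): new char, reset run to 1
  Position 4 ('b'): new char, reset run to 1
  Position 5 ('c'): new char, reset run to 1
  Position 6 ('a'): new char, reset run to 1
  Position 7 ('b'): new char, reset run to 1
  Position 8 ('b'): continues run of 'b', length=2
  Position 9 ('c'): new char, reset run to 1
  Position 10 ('c'): continues run of 'c', length=2
  Position 11 ('c'): continues run of 'c', length=3
  Position 12 ('c'): continues run of 'c', length=4
  Position 13 ('b'): new char, reset run to 1
Longest run: 'c' with length 4

4


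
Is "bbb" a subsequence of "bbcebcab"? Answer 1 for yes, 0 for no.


Check if "bbb" is a subsequence of "bbcebcab"
Greedy scan:
  Position 0 ('b'): matches sub[0] = 'b'
  Position 1 ('b'): matches sub[1] = 'b'
  Position 2 ('c'): no match needed
  Position 3 ('e'): no match needed
  Position 4 ('b'): matches sub[2] = 'b'
  Position 5 ('c'): no match needed
  Position 6 ('a'): no match needed
  Position 7 ('b'): no match needed
All 3 characters matched => is a subsequence

1


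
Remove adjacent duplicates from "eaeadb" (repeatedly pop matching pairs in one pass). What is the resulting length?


Input: eaeadb
Stack-based adjacent duplicate removal:
  Read 'e': push. Stack: e
  Read 'a': push. Stack: ea
  Read 'e': push. Stack: eae
  Read 'a': push. Stack: eaea
  Read 'd': push. Stack: eaead
  Read 'b': push. Stack: eaeadb
Final stack: "eaeadb" (length 6)

6


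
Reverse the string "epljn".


Input: epljn
Reading characters right to left:
  Position 4: 'n'
  Position 3: 'j'
  Position 2: 'l'
  Position 1: 'p'
  Position 0: 'e'
Reversed: njlpe

njlpe


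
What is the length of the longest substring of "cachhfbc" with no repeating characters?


Input: "cachhfbc"
Sliding window (track last position of each char):
  Position 0 ('c'): window [0,0] length 1 -- new best
  Position 1 ('a'): window [0,1] length 2 -- new best
  Position 2 ('c'): repeat (last at 0), move window start to 1
  Position 2 ('c'): window [1,2] length 2
  Position 3 ('h'): window [1,3] length 3 -- new best
  Position 4 ('h'): repeat (last at 3), move window start to 4
  Position 4 ('h'): window [4,4] length 1
  Position 5 ('f'): window [4,5] length 2
  Position 6 ('b'): window [4,6] length 3
  Position 7 ('c'): window [4,7] length 4 -- new best
Longest substring with no repeats: "hfbc" with length 4

4


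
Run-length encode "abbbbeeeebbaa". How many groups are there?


Input: abbbbeeeebbaa
Scanning for consecutive runs:
  Group 1: 'a' x 1 (positions 0-0)
  Group 2: 'b' x 4 (positions 1-4)
  Group 3: 'e' x 4 (positions 5-8)
  Group 4: 'b' x 2 (positions 9-10)
  Group 5: 'a' x 2 (positions 11-12)
Total groups: 5

5


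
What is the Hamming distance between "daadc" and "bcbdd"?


Comparing "daadc" and "bcbdd" position by position:
  Position 0: 'd' vs 'b' => differ
  Position 1: 'a' vs 'c' => differ
  Position 2: 'a' vs 'b' => differ
  Position 3: 'd' vs 'd' => same
  Position 4: 'c' vs 'd' => differ
Total differences (Hamming distance): 4

4


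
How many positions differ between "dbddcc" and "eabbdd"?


Comparing "dbddcc" and "eabbdd" position by position:
  Position 0: 'd' vs 'e' => DIFFER
  Position 1: 'b' vs 'a' => DIFFER
  Position 2: 'd' vs 'b' => DIFFER
  Position 3: 'd' vs 'b' => DIFFER
  Position 4: 'c' vs 'd' => DIFFER
  Position 5: 'c' vs 'd' => DIFFER
Positions that differ: 6

6


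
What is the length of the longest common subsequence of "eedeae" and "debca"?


LCS of "eedeae" and "debca"
DP table:
           d    e    b    c    a
      0    0    0    0    0    0
  e   0    0    1    1    1    1
  e   0    0    1    1    1    1
  d   0    1    1    1    1    1
  e   0    1    2    2    2    2
  a   0    1    2    2    2    3
  e   0    1    2    2    2    3
LCS length = dp[6][5] = 3

3


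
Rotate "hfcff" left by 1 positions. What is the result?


Input: "hfcff", rotate left by 1
First 1 characters: "h"
Remaining characters: "fcff"
Concatenate remaining + first: "fcff" + "h" = "fcffh"

fcffh


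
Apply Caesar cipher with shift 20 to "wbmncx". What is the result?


Caesar cipher: shift "wbmncx" by 20
  'w' (pos 22) + 20 = pos 16 = 'q'
  'b' (pos 1) + 20 = pos 21 = 'v'
  'm' (pos 12) + 20 = pos 6 = 'g'
  'n' (pos 13) + 20 = pos 7 = 'h'
  'c' (pos 2) + 20 = pos 22 = 'w'
  'x' (pos 23) + 20 = pos 17 = 'r'
Result: qvghwr

qvghwr


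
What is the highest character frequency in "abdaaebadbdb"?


Input: abdaaebadbdb
Character counts:
  'a': 4
  'b': 4
  'd': 3
  'e': 1
Maximum frequency: 4

4


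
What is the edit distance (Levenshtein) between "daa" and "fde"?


Computing edit distance: "daa" -> "fde"
DP table:
           f    d    e
      0    1    2    3
  d   1    1    1    2
  a   2    2    2    2
  a   3    3    3    3
Edit distance = dp[3][3] = 3

3


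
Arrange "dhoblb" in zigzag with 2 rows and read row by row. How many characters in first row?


Zigzag "dhoblb" into 2 rows:
Placing characters:
  'd' => row 0
  'h' => row 1
  'o' => row 0
  'b' => row 1
  'l' => row 0
  'b' => row 1
Rows:
  Row 0: "dol"
  Row 1: "hbb"
First row length: 3

3


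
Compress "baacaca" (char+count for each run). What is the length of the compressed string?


Input: baacaca
Runs:
  'b' x 1 => "b1"
  'a' x 2 => "a2"
  'c' x 1 => "c1"
  'a' x 1 => "a1"
  'c' x 1 => "c1"
  'a' x 1 => "a1"
Compressed: "b1a2c1a1c1a1"
Compressed length: 12

12


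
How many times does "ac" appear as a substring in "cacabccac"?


Searching for "ac" in "cacabccac"
Scanning each position:
  Position 0: "ca" => no
  Position 1: "ac" => MATCH
  Position 2: "ca" => no
  Position 3: "ab" => no
  Position 4: "bc" => no
  Position 5: "cc" => no
  Position 6: "ca" => no
  Position 7: "ac" => MATCH
Total occurrences: 2

2


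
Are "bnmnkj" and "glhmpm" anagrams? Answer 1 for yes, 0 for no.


Strings: "bnmnkj", "glhmpm"
Sorted first:  bjkmnn
Sorted second: ghlmmp
Differ at position 0: 'b' vs 'g' => not anagrams

0


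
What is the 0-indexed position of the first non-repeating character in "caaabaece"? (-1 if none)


Input: caaabaece
Character frequencies:
  'a': 4
  'b': 1
  'c': 2
  'e': 2
Scanning left to right for freq == 1:
  Position 0 ('c'): freq=2, skip
  Position 1 ('a'): freq=4, skip
  Position 2 ('a'): freq=4, skip
  Position 3 ('a'): freq=4, skip
  Position 4 ('b'): unique! => answer = 4

4
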